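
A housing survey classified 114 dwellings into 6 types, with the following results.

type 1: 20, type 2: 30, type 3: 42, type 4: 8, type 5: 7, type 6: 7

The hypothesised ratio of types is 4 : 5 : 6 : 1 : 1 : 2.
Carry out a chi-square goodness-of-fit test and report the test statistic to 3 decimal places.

4.583

Ratio total = 19. Expected counts: 114×4/19 = 24, 114×5/19 = 30, 114×6/19 = 36, 114×1/19 = 6, 114×1/19 = 6, 114×2/19 = 12.
type 1: (20 − 24)²/24 = 16/24 = 0.6667
type 2: (30 − 30)²/30 = 0/30 = 0.0000
type 3: (42 − 36)²/36 = 36/36 = 1.0000
type 4: (8 − 6)²/6 = 4/6 = 0.6667
type 5: (7 − 6)²/6 = 1/6 = 0.1667
type 6: (7 − 12)²/12 = 25/12 = 2.0833
Sum = 4.583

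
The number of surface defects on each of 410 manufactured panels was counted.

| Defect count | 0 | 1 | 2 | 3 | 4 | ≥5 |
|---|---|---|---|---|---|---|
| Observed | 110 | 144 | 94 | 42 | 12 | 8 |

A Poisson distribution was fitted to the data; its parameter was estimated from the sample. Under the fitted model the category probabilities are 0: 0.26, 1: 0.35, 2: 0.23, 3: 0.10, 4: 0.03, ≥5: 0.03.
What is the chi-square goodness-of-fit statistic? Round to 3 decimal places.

Expected counts E_i = n·p_i: 410×0.26 = 106.6, 410×0.35 = 143.5, 410×0.23 = 94.3, 410×0.10 = 41, 410×0.03 = 12.3, 410×0.03 = 12.3.
0: (110 − 106.6)²/106.6 = 11.56/106.6 = 0.1084
1: (144 − 143.5)²/143.5 = 0.25/143.5 = 0.0017
2: (94 − 94.3)²/94.3 = 0.09/94.3 = 0.0010
3: (42 − 41)²/41 = 1/41 = 0.0244
4: (12 − 12.3)²/12.3 = 0.09/12.3 = 0.0073
≥5: (8 − 12.3)²/12.3 = 18.49/12.3 = 1.5033
Sum = 1.646

1.646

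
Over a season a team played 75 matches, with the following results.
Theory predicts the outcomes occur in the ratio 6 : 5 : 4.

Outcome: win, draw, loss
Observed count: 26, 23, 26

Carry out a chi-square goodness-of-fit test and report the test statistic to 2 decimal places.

Ratio total = 15. Expected counts: 75×6/15 = 30, 75×5/15 = 25, 75×4/15 = 20.
win: (26 − 30)²/30 = 16/30 = 0.533
draw: (23 − 25)²/25 = 4/25 = 0.160
loss: (26 − 20)²/20 = 36/20 = 1.800
Sum = 2.49

2.49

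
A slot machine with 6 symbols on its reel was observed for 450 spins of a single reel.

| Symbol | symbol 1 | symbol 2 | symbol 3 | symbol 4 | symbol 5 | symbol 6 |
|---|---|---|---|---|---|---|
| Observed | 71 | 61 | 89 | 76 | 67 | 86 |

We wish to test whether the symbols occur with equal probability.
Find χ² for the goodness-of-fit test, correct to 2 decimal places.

7.92

Under H₀ each category has probability 1/6, so each expected count is 450/6 = 75.
cat           O        E   (O−E)²/E
symbol 1     71       75      0.213
symbol 2     61       75      2.613
symbol 3     89       75      2.613
symbol 4     76       75      0.013
symbol 5     67       75      0.853
symbol 6     86       75      1.613
Sum = 7.92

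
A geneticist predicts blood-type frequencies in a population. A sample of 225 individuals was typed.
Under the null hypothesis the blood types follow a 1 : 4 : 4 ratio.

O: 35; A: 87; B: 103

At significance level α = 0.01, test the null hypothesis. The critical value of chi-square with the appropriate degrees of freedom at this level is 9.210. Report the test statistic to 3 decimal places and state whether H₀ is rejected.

5.780; do not reject

Ratio total = 9. Expected counts: 225×1/9 = 25, 225×4/9 = 100, 225×4/9 = 100.
χ² = (35−25)²/25 + (87−100)²/100 + (103−100)²/100
   = 4.0000 + 1.6900 + 0.0900
Sum = 5.780
df = 2. Since 5.780 < 9.210, we do not reject H₀.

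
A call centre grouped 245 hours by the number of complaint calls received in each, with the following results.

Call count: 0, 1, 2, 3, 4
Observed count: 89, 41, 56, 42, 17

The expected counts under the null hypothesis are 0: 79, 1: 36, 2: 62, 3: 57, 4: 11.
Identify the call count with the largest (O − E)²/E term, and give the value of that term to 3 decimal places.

3, 3.947

0: (89 − 79)²/79 = 100/79 = 1.2658
1: (41 − 36)²/36 = 25/36 = 0.6944
2: (56 − 62)²/62 = 36/62 = 0.5806
3: (42 − 57)²/57 = 225/57 = 3.9474
4: (17 − 11)²/11 = 36/11 = 3.2727
The largest term is for 3: 3.947.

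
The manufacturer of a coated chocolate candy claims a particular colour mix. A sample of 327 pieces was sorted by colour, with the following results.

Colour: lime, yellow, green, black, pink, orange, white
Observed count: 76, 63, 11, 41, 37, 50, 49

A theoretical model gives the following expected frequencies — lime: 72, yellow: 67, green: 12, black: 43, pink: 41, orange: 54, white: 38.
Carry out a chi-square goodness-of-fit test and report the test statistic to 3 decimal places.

4.508

χ² = (76−72)²/72 + (63−67)²/67 + (11−12)²/12 + (41−43)²/43 + (37−41)²/41 + (50−54)²/54 + (49−38)²/38
   = 0.2222 + 0.2388 + 0.0833 + 0.0930 + 0.3902 + 0.2963 + 3.1842
Sum = 4.508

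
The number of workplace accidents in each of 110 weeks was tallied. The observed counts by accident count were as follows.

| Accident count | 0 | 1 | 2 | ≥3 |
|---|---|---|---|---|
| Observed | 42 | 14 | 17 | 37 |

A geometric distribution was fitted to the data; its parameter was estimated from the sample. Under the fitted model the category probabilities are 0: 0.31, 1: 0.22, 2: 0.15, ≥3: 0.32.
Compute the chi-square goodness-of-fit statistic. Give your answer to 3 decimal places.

6.237

Expected counts E_i = n·p_i: 110×0.31 = 34.1, 110×0.22 = 24.2, 110×0.15 = 16.5, 110×0.32 = 35.2.
0: (42 − 34.1)²/34.1 = 62.41/34.1 = 1.8302
1: (14 − 24.2)²/24.2 = 104.04/24.2 = 4.2992
2: (17 − 16.5)²/16.5 = 0.25/16.5 = 0.0152
≥3: (37 − 35.2)²/35.2 = 3.24/35.2 = 0.0920
Sum = 6.237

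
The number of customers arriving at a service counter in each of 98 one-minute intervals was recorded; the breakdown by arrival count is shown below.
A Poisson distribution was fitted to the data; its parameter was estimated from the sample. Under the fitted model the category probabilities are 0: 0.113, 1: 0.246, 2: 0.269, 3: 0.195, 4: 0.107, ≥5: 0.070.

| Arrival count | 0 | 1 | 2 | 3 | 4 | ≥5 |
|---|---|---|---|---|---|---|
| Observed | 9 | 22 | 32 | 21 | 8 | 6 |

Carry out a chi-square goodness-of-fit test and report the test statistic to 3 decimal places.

2.663

Expected counts E_i = n·p_i: 98×0.113 = 11.074, 98×0.246 = 24.108, 98×0.269 = 26.362, 98×0.195 = 19.11, 98×0.107 = 10.486, 98×0.070 = 6.86.
χ² = (9−11.074)²/11.074 + (22−24.108)²/24.108 + (32−26.362)²/26.362 + (21−19.11)²/19.11 + (8−10.486)²/10.486 + (6−6.86)²/6.86
   = 0.3884 + 0.1843 + 1.2058 + 0.1869 + 0.5894 + 0.1078
Sum = 2.663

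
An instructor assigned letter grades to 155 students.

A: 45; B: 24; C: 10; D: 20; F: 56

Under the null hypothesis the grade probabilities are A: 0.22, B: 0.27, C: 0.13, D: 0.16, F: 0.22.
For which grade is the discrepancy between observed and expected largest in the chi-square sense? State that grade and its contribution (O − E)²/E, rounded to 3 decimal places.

Expected counts E_i = n·p_i: 155×0.22 = 34.1, 155×0.27 = 41.85, 155×0.13 = 20.15, 155×0.16 = 24.8, 155×0.22 = 34.1.
A: (45 − 34.1)²/34.1 = 118.81/34.1 = 3.4842
B: (24 − 41.85)²/41.85 = 318.6225/41.85 = 7.6134
C: (10 − 20.15)²/20.15 = 103.0225/20.15 = 5.1128
D: (20 − 24.8)²/24.8 = 23.04/24.8 = 0.9290
F: (56 − 34.1)²/34.1 = 479.61/34.1 = 14.0648
The largest term is for F: 14.065.

F, 14.065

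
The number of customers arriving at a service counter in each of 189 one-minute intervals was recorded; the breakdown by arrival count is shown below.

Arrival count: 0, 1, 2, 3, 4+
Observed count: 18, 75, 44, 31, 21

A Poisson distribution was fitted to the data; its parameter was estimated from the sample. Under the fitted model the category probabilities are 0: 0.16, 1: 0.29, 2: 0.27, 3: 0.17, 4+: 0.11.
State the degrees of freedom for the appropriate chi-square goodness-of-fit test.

3

There are k = 5 categories and 1 parameter estimated from the data, so df = 5 − 1 − 1 = 3.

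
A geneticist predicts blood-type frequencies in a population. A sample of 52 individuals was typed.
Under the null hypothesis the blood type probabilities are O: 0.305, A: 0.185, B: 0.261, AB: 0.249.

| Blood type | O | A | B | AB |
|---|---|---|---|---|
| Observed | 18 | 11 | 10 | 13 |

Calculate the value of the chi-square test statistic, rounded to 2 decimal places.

1.43

Expected counts E_i = n·p_i: 52×0.305 = 15.86, 52×0.185 = 9.62, 52×0.261 = 13.572, 52×0.249 = 12.948.
χ² = (18−15.86)²/15.86 + (11−9.62)²/9.62 + (10−13.572)²/13.572 + (13−12.948)²/12.948
   = 0.289 + 0.198 + 0.940 + 0.000
Sum = 1.43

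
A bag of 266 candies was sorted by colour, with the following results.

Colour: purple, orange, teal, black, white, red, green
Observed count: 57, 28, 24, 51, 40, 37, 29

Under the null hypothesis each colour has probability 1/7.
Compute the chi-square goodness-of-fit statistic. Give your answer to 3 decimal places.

24.000

Under H₀ each category has probability 1/7, so each expected count is 266/7 = 38.
χ² = (57−38)²/38 + (28−38)²/38 + (24−38)²/38 + (51−38)²/38 + (40−38)²/38 + (37−38)²/38 + (29−38)²/38
   = 9.5000 + 2.6316 + 5.1579 + 4.4474 + 0.1053 + 0.0263 + 2.1316
Sum = 24.000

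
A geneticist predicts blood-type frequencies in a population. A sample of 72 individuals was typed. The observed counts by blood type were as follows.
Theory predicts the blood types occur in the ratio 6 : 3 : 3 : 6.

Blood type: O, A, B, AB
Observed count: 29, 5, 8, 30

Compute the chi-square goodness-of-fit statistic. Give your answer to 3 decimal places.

7.958

Ratio total = 18. Expected counts: 72×6/18 = 24, 72×3/18 = 12, 72×3/18 = 12, 72×6/18 = 24.
O: (29 − 24)²/24 = 25/24 = 1.0417
A: (5 − 12)²/12 = 49/12 = 4.0833
B: (8 − 12)²/12 = 16/12 = 1.3333
AB: (30 − 24)²/24 = 36/24 = 1.5000
Sum = 7.958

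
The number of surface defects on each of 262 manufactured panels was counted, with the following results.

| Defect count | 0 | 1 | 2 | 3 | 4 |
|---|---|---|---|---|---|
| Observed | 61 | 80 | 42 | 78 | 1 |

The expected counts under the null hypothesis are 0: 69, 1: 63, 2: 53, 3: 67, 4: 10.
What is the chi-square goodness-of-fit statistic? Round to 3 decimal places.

17.704

0: (61 − 69)²/69 = 64/69 = 0.9275
1: (80 − 63)²/63 = 289/63 = 4.5873
2: (42 − 53)²/53 = 121/53 = 2.2830
3: (78 − 67)²/67 = 121/67 = 1.8060
4: (1 − 10)²/10 = 81/10 = 8.1000
Sum = 17.704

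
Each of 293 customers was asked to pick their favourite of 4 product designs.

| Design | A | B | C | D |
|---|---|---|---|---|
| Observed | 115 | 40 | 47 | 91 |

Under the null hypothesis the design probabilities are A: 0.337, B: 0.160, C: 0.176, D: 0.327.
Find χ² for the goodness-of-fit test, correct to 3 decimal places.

4.333

Expected counts E_i = n·p_i: 293×0.337 = 98.741, 293×0.160 = 46.88, 293×0.176 = 51.568, 293×0.327 = 95.811.
χ² = (115−98.741)²/98.741 + (40−46.88)²/46.88 + (47−51.568)²/51.568 + (91−95.811)²/95.811
   = 2.6773 + 1.0097 + 0.4046 + 0.2416
Sum = 4.333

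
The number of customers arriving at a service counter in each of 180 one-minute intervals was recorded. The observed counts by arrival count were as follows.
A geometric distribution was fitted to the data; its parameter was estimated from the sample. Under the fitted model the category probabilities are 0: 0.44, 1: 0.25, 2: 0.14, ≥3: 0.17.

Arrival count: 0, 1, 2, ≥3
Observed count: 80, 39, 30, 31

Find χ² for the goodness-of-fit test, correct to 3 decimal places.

1.728

Expected counts E_i = n·p_i: 180×0.44 = 79.2, 180×0.25 = 45, 180×0.14 = 25.2, 180×0.17 = 30.6.
0: (80 − 79.2)²/79.2 = 0.64/79.2 = 0.0081
1: (39 − 45)²/45 = 36/45 = 0.8000
2: (30 − 25.2)²/25.2 = 23.04/25.2 = 0.9143
≥3: (31 − 30.6)²/30.6 = 0.16/30.6 = 0.0052
Sum = 1.728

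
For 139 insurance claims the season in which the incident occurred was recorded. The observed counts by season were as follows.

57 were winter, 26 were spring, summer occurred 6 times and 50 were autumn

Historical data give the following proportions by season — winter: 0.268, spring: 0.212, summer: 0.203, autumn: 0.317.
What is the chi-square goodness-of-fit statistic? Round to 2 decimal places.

Expected counts E_i = n·p_i: 139×0.268 = 37.252, 139×0.212 = 29.468, 139×0.203 = 28.217, 139×0.317 = 44.063.
χ² = (57−37.252)²/37.252 + (26−29.468)²/29.468 + (6−28.217)²/28.217 + (50−44.063)²/44.063
   = 10.469 + 0.408 + 17.493 + 0.800
Sum = 29.17

29.17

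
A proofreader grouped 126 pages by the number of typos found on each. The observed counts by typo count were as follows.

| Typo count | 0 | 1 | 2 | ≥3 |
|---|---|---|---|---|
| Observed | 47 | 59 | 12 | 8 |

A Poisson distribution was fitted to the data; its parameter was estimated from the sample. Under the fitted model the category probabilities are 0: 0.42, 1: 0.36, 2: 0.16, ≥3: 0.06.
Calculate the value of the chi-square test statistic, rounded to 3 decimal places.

8.092

Expected counts E_i = n·p_i: 126×0.42 = 52.92, 126×0.36 = 45.36, 126×0.16 = 20.16, 126×0.06 = 7.56.
χ² = (47−52.92)²/52.92 + (59−45.36)²/45.36 + (12−20.16)²/20.16 + (8−7.56)²/7.56
   = 0.6623 + 4.1016 + 3.3029 + 0.0256
Sum = 8.092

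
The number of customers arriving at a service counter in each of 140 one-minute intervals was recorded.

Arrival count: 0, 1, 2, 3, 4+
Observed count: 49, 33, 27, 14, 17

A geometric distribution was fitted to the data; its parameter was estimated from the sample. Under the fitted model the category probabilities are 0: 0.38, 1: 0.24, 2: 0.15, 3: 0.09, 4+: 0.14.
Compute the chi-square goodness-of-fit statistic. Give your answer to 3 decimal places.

Expected counts E_i = n·p_i: 140×0.38 = 53.2, 140×0.24 = 33.6, 140×0.15 = 21, 140×0.09 = 12.6, 140×0.14 = 19.6.
0: (49 − 53.2)²/53.2 = 17.64/53.2 = 0.3316
1: (33 − 33.6)²/33.6 = 0.36/33.6 = 0.0107
2: (27 − 21)²/21 = 36/21 = 1.7143
3: (14 − 12.6)²/12.6 = 1.96/12.6 = 0.1556
4+: (17 − 19.6)²/19.6 = 6.76/19.6 = 0.3449
Sum = 2.557

2.557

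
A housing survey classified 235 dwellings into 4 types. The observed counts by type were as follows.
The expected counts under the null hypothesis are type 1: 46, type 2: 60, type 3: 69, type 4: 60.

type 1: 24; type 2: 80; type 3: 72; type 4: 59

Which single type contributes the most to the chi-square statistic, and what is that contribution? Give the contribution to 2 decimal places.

type 1, 10.52

type 1: (24 − 46)²/46 = 484/46 = 10.522
type 2: (80 − 60)²/60 = 400/60 = 6.667
type 3: (72 − 69)²/69 = 9/69 = 0.130
type 4: (59 − 60)²/60 = 1/60 = 0.017
The largest term is for type 1: 10.52.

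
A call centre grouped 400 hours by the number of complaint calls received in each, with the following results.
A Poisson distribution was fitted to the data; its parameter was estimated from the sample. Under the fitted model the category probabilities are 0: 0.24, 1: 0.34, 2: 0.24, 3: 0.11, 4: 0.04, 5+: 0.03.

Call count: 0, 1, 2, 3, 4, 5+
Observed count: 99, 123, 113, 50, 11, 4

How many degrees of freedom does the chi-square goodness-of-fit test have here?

4

There are k = 6 categories and 1 parameter estimated from the data, so df = 6 − 1 − 1 = 4.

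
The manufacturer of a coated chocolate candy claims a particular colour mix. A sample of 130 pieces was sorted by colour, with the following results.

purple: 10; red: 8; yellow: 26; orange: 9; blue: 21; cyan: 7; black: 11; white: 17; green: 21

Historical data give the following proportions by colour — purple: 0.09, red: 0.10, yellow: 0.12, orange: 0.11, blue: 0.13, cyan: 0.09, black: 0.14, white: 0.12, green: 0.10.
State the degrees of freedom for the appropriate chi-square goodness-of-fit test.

There are k = 9 categories and no parameters were estimated from the data, so df = 9 − 1 = 8.

8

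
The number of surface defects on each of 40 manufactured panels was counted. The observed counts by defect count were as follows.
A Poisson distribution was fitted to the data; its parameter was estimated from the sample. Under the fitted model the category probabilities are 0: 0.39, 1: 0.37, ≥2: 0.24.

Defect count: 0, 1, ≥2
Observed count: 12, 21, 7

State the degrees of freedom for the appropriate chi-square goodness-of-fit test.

There are k = 3 categories and 1 parameter estimated from the data, so df = 3 − 1 − 1 = 1.

1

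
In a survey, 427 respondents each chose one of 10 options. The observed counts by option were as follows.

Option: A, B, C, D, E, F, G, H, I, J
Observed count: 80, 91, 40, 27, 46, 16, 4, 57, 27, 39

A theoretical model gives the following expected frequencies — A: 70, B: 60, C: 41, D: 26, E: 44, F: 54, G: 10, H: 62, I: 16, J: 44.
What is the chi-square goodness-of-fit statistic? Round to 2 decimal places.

56.47

cat         O        E   (O−E)²/E
A          80       70      1.429
B          91       60     16.017
C          40       41      0.024
D          27       26      0.038
E          46       44      0.091
F          16       54     26.741
G           4       10      3.600
H          57       62      0.403
I          27       16      7.563
J          39       44      0.568
Sum = 56.47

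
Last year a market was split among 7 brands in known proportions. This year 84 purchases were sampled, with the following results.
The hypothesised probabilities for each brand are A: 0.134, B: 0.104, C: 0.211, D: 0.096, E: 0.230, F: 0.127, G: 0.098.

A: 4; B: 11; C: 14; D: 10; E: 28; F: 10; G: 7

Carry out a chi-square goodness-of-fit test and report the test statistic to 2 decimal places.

10.64

Expected counts E_i = n·p_i: 84×0.134 = 11.256, 84×0.104 = 8.736, 84×0.211 = 17.724, 84×0.096 = 8.064, 84×0.230 = 19.32, 84×0.127 = 10.668, 84×0.098 = 8.232.
χ² = (4−11.256)²/11.256 + (11−8.736)²/8.736 + (14−17.724)²/17.724 + (10−8.064)²/8.064 + (28−19.32)²/19.32 + (10−10.668)²/10.668 + (7−8.232)²/8.232
   = 4.677 + 0.587 + 0.782 + 0.465 + 3.900 + 0.042 + 0.184
Sum = 10.64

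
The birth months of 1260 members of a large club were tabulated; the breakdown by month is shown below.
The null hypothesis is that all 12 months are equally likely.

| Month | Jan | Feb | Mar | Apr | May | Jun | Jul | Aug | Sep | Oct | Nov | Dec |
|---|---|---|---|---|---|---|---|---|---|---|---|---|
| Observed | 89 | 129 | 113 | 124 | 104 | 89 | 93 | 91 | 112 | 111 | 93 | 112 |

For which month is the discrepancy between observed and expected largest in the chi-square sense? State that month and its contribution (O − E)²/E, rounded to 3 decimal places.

Under H₀ each category has probability 1/12, so each expected count is 1260/12 = 105.
χ² = (89−105)²/105 + (129−105)²/105 + (113−105)²/105 + (124−105)²/105 + (104−105)²/105 + (89−105)²/105 + (93−105)²/105 + (91−105)²/105 + (112−105)²/105 + (111−105)²/105 + (93−105)²/105 + (112−105)²/105
   = 2.4381 + 5.4857 + 0.6095 + 3.4381 + 0.0095 + 2.4381 + 1.3714 + 1.8667 + 0.4667 + 0.3429 + 1.3714 + 0.4667
The largest term is for Feb: 5.486.

Feb, 5.486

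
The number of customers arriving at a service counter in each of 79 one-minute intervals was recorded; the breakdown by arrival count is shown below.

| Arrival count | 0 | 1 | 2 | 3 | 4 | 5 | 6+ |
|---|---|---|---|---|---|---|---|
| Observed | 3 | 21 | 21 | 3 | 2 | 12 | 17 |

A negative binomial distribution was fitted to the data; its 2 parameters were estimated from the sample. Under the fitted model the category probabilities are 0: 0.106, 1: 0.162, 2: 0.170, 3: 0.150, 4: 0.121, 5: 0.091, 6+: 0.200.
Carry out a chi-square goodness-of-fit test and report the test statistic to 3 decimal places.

Expected counts E_i = n·p_i: 79×0.106 = 8.374, 79×0.162 = 12.798, 79×0.170 = 13.43, 79×0.150 = 11.85, 79×0.121 = 9.559, 79×0.091 = 7.189, 79×0.200 = 15.8.
0: (3 − 8.374)²/8.374 = 28.879876/8.374 = 3.4488
1: (21 − 12.798)²/12.798 = 67.272804/12.798 = 5.2565
2: (21 − 13.43)²/13.43 = 57.3049/13.43 = 4.2669
3: (3 − 11.85)²/11.85 = 78.3225/11.85 = 6.6095
4: (2 − 9.559)²/9.559 = 57.138481/9.559 = 5.9775
5: (12 − 7.189)²/7.189 = 23.145721/7.189 = 3.2196
6+: (17 − 15.8)²/15.8 = 1.44/15.8 = 0.0911
Sum = 28.870

28.870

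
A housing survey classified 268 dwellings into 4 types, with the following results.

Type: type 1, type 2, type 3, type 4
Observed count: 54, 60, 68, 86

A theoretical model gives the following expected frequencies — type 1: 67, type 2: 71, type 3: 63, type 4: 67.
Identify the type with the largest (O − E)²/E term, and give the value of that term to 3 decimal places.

type 4, 5.388

type 1: (54 − 67)²/67 = 169/67 = 2.5224
type 2: (60 − 71)²/71 = 121/71 = 1.7042
type 3: (68 − 63)²/63 = 25/63 = 0.3968
type 4: (86 − 67)²/67 = 361/67 = 5.3881
The largest term is for type 4: 5.388.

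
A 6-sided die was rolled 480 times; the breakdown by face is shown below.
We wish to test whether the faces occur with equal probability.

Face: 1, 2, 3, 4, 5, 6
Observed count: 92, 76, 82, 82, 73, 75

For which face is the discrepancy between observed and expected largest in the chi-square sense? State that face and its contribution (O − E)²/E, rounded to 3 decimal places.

Expected count for each of the 6 categories: 480/6 = 80.
1: (92 − 80)²/80 = 144/80 = 1.8000
2: (76 − 80)²/80 = 16/80 = 0.2000
3: (82 − 80)²/80 = 4/80 = 0.0500
4: (82 − 80)²/80 = 4/80 = 0.0500
5: (73 − 80)²/80 = 49/80 = 0.6125
6: (75 − 80)²/80 = 25/80 = 0.3125
The largest term is for 1: 1.800.

1, 1.800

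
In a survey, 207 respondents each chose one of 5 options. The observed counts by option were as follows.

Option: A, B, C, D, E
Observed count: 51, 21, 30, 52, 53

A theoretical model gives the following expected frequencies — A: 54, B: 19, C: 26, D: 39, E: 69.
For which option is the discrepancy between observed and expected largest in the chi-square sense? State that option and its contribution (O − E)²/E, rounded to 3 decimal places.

D, 4.333

A: (51 − 54)²/54 = 9/54 = 0.1667
B: (21 − 19)²/19 = 4/19 = 0.2105
C: (30 − 26)²/26 = 16/26 = 0.6154
D: (52 − 39)²/39 = 169/39 = 4.3333
E: (53 − 69)²/69 = 256/69 = 3.7101
The largest term is for D: 4.333.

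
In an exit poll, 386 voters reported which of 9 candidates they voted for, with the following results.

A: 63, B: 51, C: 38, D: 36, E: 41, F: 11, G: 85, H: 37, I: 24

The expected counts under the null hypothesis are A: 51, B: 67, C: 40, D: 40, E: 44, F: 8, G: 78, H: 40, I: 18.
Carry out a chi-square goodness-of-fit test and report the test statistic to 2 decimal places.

χ² = (63−51)²/51 + (51−67)²/67 + (38−40)²/40 + (36−40)²/40 + (41−44)²/44 + (11−8)²/8 + (85−78)²/78 + (37−40)²/40 + (24−18)²/18
   = 2.824 + 3.821 + 0.100 + 0.400 + 0.205 + 1.125 + 0.628 + 0.225 + 2.000
Sum = 11.33

11.33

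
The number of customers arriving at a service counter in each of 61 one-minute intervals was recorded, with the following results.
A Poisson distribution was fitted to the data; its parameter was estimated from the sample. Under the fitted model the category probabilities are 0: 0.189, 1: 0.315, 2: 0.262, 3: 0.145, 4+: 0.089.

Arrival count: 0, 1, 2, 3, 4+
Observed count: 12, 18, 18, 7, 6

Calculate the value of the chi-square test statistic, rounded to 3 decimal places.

0.796

Expected counts E_i = n·p_i: 61×0.189 = 11.529, 61×0.315 = 19.215, 61×0.262 = 15.982, 61×0.145 = 8.845, 61×0.089 = 5.429.
0: (12 − 11.529)²/11.529 = 0.221841/11.529 = 0.0192
1: (18 − 19.215)²/19.215 = 1.476225/19.215 = 0.0768
2: (18 − 15.982)²/15.982 = 4.072324/15.982 = 0.2548
3: (7 − 8.845)²/8.845 = 3.404025/8.845 = 0.3849
4+: (6 − 5.429)²/5.429 = 0.326041/5.429 = 0.0601
Sum = 0.796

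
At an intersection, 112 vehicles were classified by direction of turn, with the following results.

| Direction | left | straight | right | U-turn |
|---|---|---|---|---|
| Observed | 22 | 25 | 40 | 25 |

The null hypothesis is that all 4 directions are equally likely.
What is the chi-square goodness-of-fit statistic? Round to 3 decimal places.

7.071

Expected count for each of the 4 categories: 112/4 = 28.
cat           O        E   (O−E)²/E
left         22       28     1.2857
straight     25       28     0.3214
right        40       28     5.1429
U-turn       25       28     0.3214
Sum = 7.071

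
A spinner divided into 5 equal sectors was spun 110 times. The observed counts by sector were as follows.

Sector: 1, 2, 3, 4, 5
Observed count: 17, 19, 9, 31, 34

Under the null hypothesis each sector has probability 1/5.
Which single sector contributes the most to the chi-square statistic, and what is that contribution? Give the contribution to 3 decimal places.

3, 7.682

Under H₀ each category has probability 1/5, so each expected count is 110/5 = 22.
1: (17 − 22)²/22 = 25/22 = 1.1364
2: (19 − 22)²/22 = 9/22 = 0.4091
3: (9 − 22)²/22 = 169/22 = 7.6818
4: (31 − 22)²/22 = 81/22 = 3.6818
5: (34 − 22)²/22 = 144/22 = 6.5455
The largest term is for 3: 7.682.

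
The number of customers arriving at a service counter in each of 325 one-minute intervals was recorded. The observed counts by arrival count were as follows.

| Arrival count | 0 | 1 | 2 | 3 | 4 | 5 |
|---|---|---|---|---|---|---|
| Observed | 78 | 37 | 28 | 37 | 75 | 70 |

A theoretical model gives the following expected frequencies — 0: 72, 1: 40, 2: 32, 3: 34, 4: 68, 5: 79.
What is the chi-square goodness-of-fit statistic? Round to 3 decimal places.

cat         O        E   (O−E)²/E
0          78       72     0.5000
1          37       40     0.2250
2          28       32     0.5000
3          37       34     0.2647
4          75       68     0.7206
5          70       79     1.0253
Sum = 3.236

3.236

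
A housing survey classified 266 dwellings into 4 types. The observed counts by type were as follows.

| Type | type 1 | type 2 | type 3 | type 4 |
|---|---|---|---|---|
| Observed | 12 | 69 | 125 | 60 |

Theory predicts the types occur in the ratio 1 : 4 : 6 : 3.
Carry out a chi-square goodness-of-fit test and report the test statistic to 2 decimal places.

4.44

Ratio total = 14. Expected counts: 266×1/14 = 19, 266×4/14 = 76, 266×6/14 = 114, 266×3/14 = 57.
χ² = (12−19)²/19 + (69−76)²/76 + (125−114)²/114 + (60−57)²/57
   = 2.579 + 0.645 + 1.061 + 0.158
Sum = 4.44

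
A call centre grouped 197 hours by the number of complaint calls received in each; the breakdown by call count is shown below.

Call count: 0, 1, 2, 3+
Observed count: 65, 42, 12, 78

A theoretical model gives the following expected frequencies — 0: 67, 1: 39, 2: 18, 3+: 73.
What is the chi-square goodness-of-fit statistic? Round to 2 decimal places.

2.63

cat         O        E   (O−E)²/E
0          65       67      0.060
1          42       39      0.231
2          12       18      2.000
3+         78       73      0.342
Sum = 2.63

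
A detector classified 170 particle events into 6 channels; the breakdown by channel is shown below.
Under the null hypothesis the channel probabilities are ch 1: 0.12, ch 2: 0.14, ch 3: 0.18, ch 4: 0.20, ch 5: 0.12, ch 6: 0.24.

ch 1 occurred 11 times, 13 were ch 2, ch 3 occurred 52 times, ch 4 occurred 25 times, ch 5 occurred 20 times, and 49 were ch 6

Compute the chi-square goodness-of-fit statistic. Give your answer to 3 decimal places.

28.236

Expected counts E_i = n·p_i: 170×0.12 = 20.4, 170×0.14 = 23.8, 170×0.18 = 30.6, 170×0.20 = 34, 170×0.12 = 20.4, 170×0.24 = 40.8.
ch 1: (11 − 20.4)²/20.4 = 88.36/20.4 = 4.3314
ch 2: (13 − 23.8)²/23.8 = 116.64/23.8 = 4.9008
ch 3: (52 − 30.6)²/30.6 = 457.96/30.6 = 14.9660
ch 4: (25 − 34)²/34 = 81/34 = 2.3824
ch 5: (20 − 20.4)²/20.4 = 0.16/20.4 = 0.0078
ch 6: (49 − 40.8)²/40.8 = 67.24/40.8 = 1.6480
Sum = 28.236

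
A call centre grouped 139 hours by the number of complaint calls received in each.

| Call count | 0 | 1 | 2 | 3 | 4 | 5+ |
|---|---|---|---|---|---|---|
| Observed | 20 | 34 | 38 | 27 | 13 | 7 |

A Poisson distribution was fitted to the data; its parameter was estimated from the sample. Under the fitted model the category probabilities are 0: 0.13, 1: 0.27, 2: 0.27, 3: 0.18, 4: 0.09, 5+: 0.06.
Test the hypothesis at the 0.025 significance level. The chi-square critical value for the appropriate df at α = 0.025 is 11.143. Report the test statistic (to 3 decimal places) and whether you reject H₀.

Expected counts E_i = n·p_i: 139×0.13 = 18.07, 139×0.27 = 37.53, 139×0.27 = 37.53, 139×0.18 = 25.02, 139×0.09 = 12.51, 139×0.06 = 8.34.
0: (20 − 18.07)²/18.07 = 3.7249/18.07 = 0.2061
1: (34 − 37.53)²/37.53 = 12.4609/37.53 = 0.3320
2: (38 − 37.53)²/37.53 = 0.2209/37.53 = 0.0059
3: (27 − 25.02)²/25.02 = 3.9204/25.02 = 0.1567
4: (13 − 12.51)²/12.51 = 0.2401/12.51 = 0.0192
5+: (7 − 8.34)²/8.34 = 1.7956/8.34 = 0.2153
Sum = 0.935
df = 4. Since 0.935 < 11.143, we do not reject H₀.

0.935; do not reject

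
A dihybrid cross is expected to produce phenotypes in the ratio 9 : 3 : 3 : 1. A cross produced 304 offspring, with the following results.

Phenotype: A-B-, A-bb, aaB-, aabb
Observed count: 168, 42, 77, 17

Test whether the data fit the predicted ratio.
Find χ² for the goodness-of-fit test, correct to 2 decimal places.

11.23

Ratio total = 16. Expected counts: 304×9/16 = 171, 304×3/16 = 57, 304×3/16 = 57, 304×1/16 = 19.
A-B-: (168 − 171)²/171 = 9/171 = 0.053
A-bb: (42 − 57)²/57 = 225/57 = 3.947
aaB-: (77 − 57)²/57 = 400/57 = 7.018
aabb: (17 − 19)²/19 = 4/19 = 0.211
Sum = 11.23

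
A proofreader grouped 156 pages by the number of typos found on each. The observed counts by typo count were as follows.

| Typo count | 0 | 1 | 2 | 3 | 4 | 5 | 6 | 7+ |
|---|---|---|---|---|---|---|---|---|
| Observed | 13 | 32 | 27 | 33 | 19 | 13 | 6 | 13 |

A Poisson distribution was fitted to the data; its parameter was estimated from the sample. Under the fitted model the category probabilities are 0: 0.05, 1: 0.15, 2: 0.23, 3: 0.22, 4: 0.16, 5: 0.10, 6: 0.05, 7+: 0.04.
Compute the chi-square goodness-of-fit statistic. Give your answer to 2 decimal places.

Expected counts E_i = n·p_i: 156×0.05 = 7.8, 156×0.15 = 23.4, 156×0.23 = 35.88, 156×0.22 = 34.32, 156×0.16 = 24.96, 156×0.10 = 15.6, 156×0.05 = 7.8, 156×0.04 = 6.24.
0: (13 − 7.8)²/7.8 = 27.04/7.8 = 3.467
1: (32 − 23.4)²/23.4 = 73.96/23.4 = 3.161
2: (27 − 35.88)²/35.88 = 78.8544/35.88 = 2.198
3: (33 − 34.32)²/34.32 = 1.7424/34.32 = 0.051
4: (19 − 24.96)²/24.96 = 35.5216/24.96 = 1.423
5: (13 − 15.6)²/15.6 = 6.76/15.6 = 0.433
6: (6 − 7.8)²/7.8 = 3.24/7.8 = 0.415
7+: (13 − 6.24)²/6.24 = 45.6976/6.24 = 7.323
Sum = 18.47

18.47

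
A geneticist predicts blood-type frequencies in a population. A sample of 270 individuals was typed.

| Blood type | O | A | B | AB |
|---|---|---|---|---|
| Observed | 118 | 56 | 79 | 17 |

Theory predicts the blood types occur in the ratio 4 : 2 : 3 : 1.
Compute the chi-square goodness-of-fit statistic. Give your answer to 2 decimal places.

Ratio total = 10. Expected counts: 270×4/10 = 108, 270×2/10 = 54, 270×3/10 = 81, 270×1/10 = 27.
χ² = (118−108)²/108 + (56−54)²/54 + (79−81)²/81 + (17−27)²/27
   = 0.926 + 0.074 + 0.049 + 3.704
Sum = 4.75

4.75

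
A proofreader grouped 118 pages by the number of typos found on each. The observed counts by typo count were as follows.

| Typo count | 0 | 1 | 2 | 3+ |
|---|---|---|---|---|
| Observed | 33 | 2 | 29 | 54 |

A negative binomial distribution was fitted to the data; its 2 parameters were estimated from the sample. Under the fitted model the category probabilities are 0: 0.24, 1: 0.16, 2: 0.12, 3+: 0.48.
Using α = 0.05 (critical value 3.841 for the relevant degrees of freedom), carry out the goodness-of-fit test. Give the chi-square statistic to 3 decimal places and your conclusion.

31.541; reject

Expected counts E_i = n·p_i: 118×0.24 = 28.32, 118×0.16 = 18.88, 118×0.12 = 14.16, 118×0.48 = 56.64.
cat         O        E   (O−E)²/E
0          33    28.32     0.7734
1           2    18.88    15.0919
2          29    14.16    15.5527
3+         54    56.64     0.1231
Sum = 31.541
df = 1. Since 31.541 > 3.841, we reject H₀.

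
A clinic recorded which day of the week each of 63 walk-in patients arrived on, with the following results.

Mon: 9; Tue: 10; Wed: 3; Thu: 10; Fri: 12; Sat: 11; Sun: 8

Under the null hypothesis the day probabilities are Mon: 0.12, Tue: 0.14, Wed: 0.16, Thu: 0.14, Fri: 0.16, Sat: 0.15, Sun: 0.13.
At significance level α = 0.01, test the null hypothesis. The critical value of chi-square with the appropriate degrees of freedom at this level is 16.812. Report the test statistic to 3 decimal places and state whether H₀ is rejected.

6.187; do not reject

Expected counts E_i = n·p_i: 63×0.12 = 7.56, 63×0.14 = 8.82, 63×0.16 = 10.08, 63×0.14 = 8.82, 63×0.16 = 10.08, 63×0.15 = 9.45, 63×0.13 = 8.19.
Mon: (9 − 7.56)²/7.56 = 2.0736/7.56 = 0.2743
Tue: (10 − 8.82)²/8.82 = 1.3924/8.82 = 0.1579
Wed: (3 − 10.08)²/10.08 = 50.1264/10.08 = 4.9729
Thu: (10 − 8.82)²/8.82 = 1.3924/8.82 = 0.1579
Fri: (12 − 10.08)²/10.08 = 3.6864/10.08 = 0.3657
Sat: (11 − 9.45)²/9.45 = 2.4025/9.45 = 0.2542
Sun: (8 − 8.19)²/8.19 = 0.0361/8.19 = 0.0044
Sum = 6.187
df = 6. Since 6.187 < 16.812, we do not reject H₀.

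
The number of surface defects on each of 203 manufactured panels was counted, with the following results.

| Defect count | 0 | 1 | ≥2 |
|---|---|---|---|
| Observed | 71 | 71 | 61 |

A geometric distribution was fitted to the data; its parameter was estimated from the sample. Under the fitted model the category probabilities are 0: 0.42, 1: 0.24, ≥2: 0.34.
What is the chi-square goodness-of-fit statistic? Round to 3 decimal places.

13.506

Expected counts E_i = n·p_i: 203×0.42 = 85.26, 203×0.24 = 48.72, 203×0.34 = 69.02.
cat         O        E   (O−E)²/E
0          71    85.26     2.3850
1          71    48.72    10.1888
≥2         61    69.02     0.9319
Sum = 13.506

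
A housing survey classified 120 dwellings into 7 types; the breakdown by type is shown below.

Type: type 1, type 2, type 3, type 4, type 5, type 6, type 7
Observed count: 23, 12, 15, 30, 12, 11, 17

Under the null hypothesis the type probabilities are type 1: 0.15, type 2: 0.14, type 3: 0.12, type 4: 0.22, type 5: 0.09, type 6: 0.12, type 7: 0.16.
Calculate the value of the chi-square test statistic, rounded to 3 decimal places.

4.464

Expected counts E_i = n·p_i: 120×0.15 = 18, 120×0.14 = 16.8, 120×0.12 = 14.4, 120×0.22 = 26.4, 120×0.09 = 10.8, 120×0.12 = 14.4, 120×0.16 = 19.2.
cat         O        E   (O−E)²/E
type 1     23       18     1.3889
type 2     12     16.8     1.3714
type 3     15     14.4     0.0250
type 4     30     26.4     0.4909
type 5     12     10.8     0.1333
type 6     11     14.4     0.8028
type 7     17     19.2     0.2521
Sum = 4.464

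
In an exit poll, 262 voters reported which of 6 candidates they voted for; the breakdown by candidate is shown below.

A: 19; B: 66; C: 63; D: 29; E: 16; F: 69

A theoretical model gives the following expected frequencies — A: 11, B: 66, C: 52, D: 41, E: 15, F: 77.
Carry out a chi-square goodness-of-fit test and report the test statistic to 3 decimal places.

cat         O        E   (O−E)²/E
A          19       11     5.8182
B          66       66     0.0000
C          63       52     2.3269
D          29       41     3.5122
E          16       15     0.0667
F          69       77     0.8312
Sum = 12.555

12.555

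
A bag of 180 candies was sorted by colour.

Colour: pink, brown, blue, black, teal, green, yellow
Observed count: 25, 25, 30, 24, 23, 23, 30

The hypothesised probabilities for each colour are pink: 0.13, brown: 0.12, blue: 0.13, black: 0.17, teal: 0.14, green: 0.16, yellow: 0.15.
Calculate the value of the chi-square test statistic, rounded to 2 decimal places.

Expected counts E_i = n·p_i: 180×0.13 = 23.4, 180×0.12 = 21.6, 180×0.13 = 23.4, 180×0.17 = 30.6, 180×0.14 = 25.2, 180×0.16 = 28.8, 180×0.15 = 27.
pink: (25 − 23.4)²/23.4 = 2.56/23.4 = 0.109
brown: (25 − 21.6)²/21.6 = 11.56/21.6 = 0.535
blue: (30 − 23.4)²/23.4 = 43.56/23.4 = 1.862
black: (24 − 30.6)²/30.6 = 43.56/30.6 = 1.424
teal: (23 − 25.2)²/25.2 = 4.84/25.2 = 0.192
green: (23 − 28.8)²/28.8 = 33.64/28.8 = 1.168
yellow: (30 − 27)²/27 = 9/27 = 0.333
Sum = 5.62

5.62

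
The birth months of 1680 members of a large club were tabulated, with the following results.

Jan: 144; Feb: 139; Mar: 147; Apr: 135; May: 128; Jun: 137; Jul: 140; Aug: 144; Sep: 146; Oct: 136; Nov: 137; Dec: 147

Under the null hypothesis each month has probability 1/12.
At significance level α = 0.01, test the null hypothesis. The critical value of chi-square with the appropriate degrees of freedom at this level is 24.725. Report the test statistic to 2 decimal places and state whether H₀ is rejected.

2.64; do not reject

Under H₀ each category has probability 1/12, so each expected count is 1680/12 = 140.
cat         O        E   (O−E)²/E
Jan       144      140      0.114
Feb       139      140      0.007
Mar       147      140      0.350
Apr       135      140      0.179
May       128      140      1.029
Jun       137      140      0.064
Jul       140      140      0.000
Aug       144      140      0.114
Sep       146      140      0.257
Oct       136      140      0.114
Nov       137      140      0.064
Dec       147      140      0.350
Sum = 2.64
df = 11. Since 2.64 < 24.725, we do not reject H₀.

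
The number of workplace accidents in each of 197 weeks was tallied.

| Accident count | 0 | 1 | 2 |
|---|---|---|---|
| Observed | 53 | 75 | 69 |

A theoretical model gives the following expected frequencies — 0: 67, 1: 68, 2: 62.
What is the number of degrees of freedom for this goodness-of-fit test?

There are k = 3 categories and no parameters were estimated from the data, so df = 3 − 1 = 2.

2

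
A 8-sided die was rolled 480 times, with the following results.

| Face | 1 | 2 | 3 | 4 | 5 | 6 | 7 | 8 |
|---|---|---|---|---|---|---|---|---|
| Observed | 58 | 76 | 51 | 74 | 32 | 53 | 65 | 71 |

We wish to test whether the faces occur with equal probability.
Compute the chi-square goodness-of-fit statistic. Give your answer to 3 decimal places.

Under H₀ each category has probability 1/8, so each expected count is 480/8 = 60.
cat         O        E   (O−E)²/E
1          58       60     0.0667
2          76       60     4.2667
3          51       60     1.3500
4          74       60     3.2667
5          32       60    13.0667
6          53       60     0.8167
7          65       60     0.4167
8          71       60     2.0167
Sum = 25.267

25.267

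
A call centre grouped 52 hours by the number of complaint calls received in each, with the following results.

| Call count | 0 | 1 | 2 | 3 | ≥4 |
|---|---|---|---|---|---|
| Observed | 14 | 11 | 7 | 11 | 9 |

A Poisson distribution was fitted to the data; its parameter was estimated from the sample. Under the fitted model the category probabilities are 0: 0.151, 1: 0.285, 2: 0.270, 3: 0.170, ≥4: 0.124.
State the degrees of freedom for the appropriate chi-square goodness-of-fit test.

There are k = 5 categories and 1 parameter estimated from the data, so df = 5 − 1 − 1 = 3.

3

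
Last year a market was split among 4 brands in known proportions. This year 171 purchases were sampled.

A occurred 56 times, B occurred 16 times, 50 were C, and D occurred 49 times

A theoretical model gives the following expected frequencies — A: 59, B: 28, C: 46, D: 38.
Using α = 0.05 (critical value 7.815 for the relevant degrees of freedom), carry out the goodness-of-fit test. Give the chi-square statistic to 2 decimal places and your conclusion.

8.83; reject

cat         O        E   (O−E)²/E
A          56       59      0.153
B          16       28      5.143
C          50       46      0.348
D          49       38      3.184
Sum = 8.83
df = 3. Since 8.83 > 7.815, we reject H₀.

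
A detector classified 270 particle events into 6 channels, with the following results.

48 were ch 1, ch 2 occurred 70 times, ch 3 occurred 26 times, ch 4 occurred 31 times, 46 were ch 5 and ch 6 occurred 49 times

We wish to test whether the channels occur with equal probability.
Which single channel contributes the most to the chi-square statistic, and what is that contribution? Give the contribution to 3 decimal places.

Expected count for each of the 6 categories: 270/6 = 45.
cat         O        E   (O−E)²/E
ch 1       48       45     0.2000
ch 2       70       45    13.8889
ch 3       26       45     8.0222
ch 4       31       45     4.3556
ch 5       46       45     0.0222
ch 6       49       45     0.3556
The largest term is for ch 2: 13.889.

ch 2, 13.889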